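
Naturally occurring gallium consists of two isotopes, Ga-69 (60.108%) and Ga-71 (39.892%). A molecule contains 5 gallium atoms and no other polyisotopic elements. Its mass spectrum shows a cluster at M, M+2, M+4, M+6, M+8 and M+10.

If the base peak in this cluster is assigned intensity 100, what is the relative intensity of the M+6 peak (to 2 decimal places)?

(0.60108 + 0.39892)^5 gives M 0.0785, M+2 0.2604, M+4 0.3456, M+6 0.2294, M+8 0.0761, M+10 0.0101; the largest is M+4.
P(M+4) = C(5,2) × 0.60108^3 × 0.39892^2 = 10 × 0.2171685 × 0.15913717 = 0.345596 (base)
P(M+6) = C(5,3) × 0.60108^2 × 0.39892^3 = 10 × 0.36129717 × 0.063483 = 0.229362
Relative intensity = 0.229362 / 0.345596 × 100 = 66.37

66.37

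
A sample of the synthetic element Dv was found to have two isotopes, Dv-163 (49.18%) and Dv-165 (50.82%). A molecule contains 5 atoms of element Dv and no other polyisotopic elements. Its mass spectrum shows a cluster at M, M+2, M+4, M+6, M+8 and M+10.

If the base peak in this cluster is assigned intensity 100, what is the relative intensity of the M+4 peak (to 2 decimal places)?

96.77

(0.4918 + 0.5082)^5 gives M 0.0288, M+2 0.1486, M+4 0.3072, M+6 0.3175, M+8 0.1640, M+10 0.0339; the largest is M+6.
P(M+6) = C(5,3) × 0.4918^2 × 0.5082^3 = 10 × 0.24186724 × 0.13125141 = 0.317454 (base)
P(M+4) = C(5,2) × 0.4918^3 × 0.5082^2 = 10 × 0.11895031 × 0.25826724 = 0.307210
Relative intensity = 0.307210 / 0.317454 × 100 = 96.77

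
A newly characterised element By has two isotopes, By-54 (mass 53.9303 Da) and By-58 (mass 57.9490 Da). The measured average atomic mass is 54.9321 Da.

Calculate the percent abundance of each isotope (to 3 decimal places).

By-54: 75.072%, By-58: 24.928%

Writing the weighted mean with unknown fraction x of By-54:
53.9303·x + 57.9490·(1 − x) = 54.9321
(53.9303 − 57.9490)·x = 54.9321 − 57.9490
x = -3.0169 / -4.0187 = 0.75072 → 75.072% By-54, 24.928% By-58.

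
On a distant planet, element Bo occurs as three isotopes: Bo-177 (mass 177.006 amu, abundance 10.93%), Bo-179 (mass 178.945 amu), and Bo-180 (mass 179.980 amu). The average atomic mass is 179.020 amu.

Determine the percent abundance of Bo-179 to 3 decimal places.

61.347%

The remaining 89.07% is split between Bo-179 (fraction x) and Bo-180 (fraction 0.8907 − x).
Substituting: 178.945x + 179.980(0.8907 − x) = 159.6732442
(178.945 − 179.980)x = -0.6349418  ⇒  x = 0.61347, y = 0.27723
Bo-179: 61.347%, Bo-180: 27.723%.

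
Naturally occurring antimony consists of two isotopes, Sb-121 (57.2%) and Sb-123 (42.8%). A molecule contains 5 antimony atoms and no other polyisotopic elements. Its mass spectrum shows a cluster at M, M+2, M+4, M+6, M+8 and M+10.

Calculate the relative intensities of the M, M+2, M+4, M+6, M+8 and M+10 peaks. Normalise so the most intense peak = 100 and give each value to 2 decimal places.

The 5 Sb atoms are independent, so intensities follow the terms of (0.572 + 0.428)^5.
P(M) = 0.572^5 = 0.061232
P(M+2) = 5 × 0.572^4 × 0.428^1 = 0.229086
P(M+4) = 10 × 0.572^3 × 0.428^2 = 0.342827
P(M+6) = 10 × 0.572^2 × 0.428^3 = 0.256521
P(M+8) = 5 × 0.572^1 × 0.428^4 = 0.095971
P(M+10) = 0.428^5 = 0.014362
The M+4 peak is largest (0.342827); scaling to 100 gives 17.86 : 66.82 : 100.00 : 74.83 : 27.99 : 4.19.

17.86 : 66.82 : 100.00 : 74.83 : 27.99 : 4.19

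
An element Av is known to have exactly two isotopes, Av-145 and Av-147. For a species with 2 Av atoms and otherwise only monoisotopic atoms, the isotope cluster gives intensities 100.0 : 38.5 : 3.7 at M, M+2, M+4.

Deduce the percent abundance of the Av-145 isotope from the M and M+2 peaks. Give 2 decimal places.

83.86%

Let p = fractional abundance of Av-145. I(M+2)/I(M) = [C(2,1)·p^1·(1−p)] / p^2 = 2·(1−p)/p = 38.5/100.0 = 0.3850
(1−p)/p = 0.3850/2 = 0.1925  ⇒  p = 1/(1 + 0.1925) = 0.8386
Av-145: 83.86%, Av-147: 16.14%.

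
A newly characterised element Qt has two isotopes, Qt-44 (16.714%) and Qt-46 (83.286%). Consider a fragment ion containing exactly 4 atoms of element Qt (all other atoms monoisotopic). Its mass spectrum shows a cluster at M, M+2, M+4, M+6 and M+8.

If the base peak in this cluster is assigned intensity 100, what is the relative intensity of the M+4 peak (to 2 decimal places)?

24.16

Binomial terms of (0.16714 + 0.83286)^4: M 0.0008, M+2 0.0156, M+4 0.1163, M+6 0.3862, M+8 0.4812 → M+8 is the base peak.
P(M+8) = C(4,4) × 0.16714^0 × 0.83286^4 = 1 × 1.0000 × 0.48115834 = 0.481158 (base)
P(M+4) = C(4,2) × 0.16714^2 × 0.83286^2 = 6 × 0.02793578 × 0.69365578 = 0.116267
Relative intensity = 0.116267 / 0.481158 × 100 = 24.16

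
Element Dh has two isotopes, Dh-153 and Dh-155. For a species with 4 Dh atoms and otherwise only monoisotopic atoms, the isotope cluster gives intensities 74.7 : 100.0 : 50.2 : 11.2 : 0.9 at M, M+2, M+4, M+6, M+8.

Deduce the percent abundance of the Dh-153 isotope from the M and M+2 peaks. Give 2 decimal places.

Write p for the Dh-153 fraction. I(M+2)/I(M) = [C(4,1)·p^3·(1−p)] / p^4 = 4·(1−p)/p = 100.0/74.7 = 1.3387
(1−p)/p = 1.3387/4 = 0.3347  ⇒  p = 1/(1 + 0.3347) = 0.7492
Dh-153: 74.92%, Dh-155: 25.08%.

74.92%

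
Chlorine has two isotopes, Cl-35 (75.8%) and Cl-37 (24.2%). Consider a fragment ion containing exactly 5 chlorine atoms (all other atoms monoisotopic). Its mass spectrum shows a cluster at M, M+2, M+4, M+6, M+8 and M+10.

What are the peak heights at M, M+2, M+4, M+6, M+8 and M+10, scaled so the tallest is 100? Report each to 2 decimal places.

62.64 : 100.00 : 63.85 : 20.39 : 3.25 : 0.21

Expanding (0.758 + 0.242)^5:
P(M) = 0.758^5 = 0.250234
P(M+2) = 5 × 0.758^4 × 0.242^1 = 0.399450
P(M+4) = 10 × 0.758^3 × 0.242^2 = 0.255058
P(M+6) = 10 × 0.758^2 × 0.242^3 = 0.081430
P(M+8) = 5 × 0.758^1 × 0.242^4 = 0.012999
P(M+10) = 0.242^5 = 0.000830
The M+2 peak is largest (0.399450); scaling to 100 gives 62.64 : 100.00 : 63.85 : 20.39 : 3.25 : 0.21.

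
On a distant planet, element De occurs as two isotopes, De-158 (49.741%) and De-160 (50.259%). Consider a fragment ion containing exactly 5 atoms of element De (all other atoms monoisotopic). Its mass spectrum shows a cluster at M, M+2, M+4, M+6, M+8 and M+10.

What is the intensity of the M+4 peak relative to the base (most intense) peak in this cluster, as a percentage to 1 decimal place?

(0.49741 + 0.50259)^5 gives M 0.0304, M+2 0.1538, M+4 0.3109, M+6 0.3141, M+8 0.1587, M+10 0.0321; the largest is M+6.
P(M+6) = C(5,3) × 0.49741^2 × 0.50259^3 = 10 × 0.24741671 × 0.12695258 = 0.314102 (base)
P(M+4) = C(5,2) × 0.49741^3 × 0.50259^2 = 10 × 0.12306754 × 0.25259671 = 0.310865
Relative intensity = 0.310865 / 0.314102 × 100 = 99.0

99.0%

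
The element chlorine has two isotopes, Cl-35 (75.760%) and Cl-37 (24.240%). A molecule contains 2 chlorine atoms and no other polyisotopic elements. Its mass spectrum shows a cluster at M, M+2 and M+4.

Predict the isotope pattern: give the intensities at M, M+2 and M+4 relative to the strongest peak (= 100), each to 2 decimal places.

100.00 : 63.99 : 10.24

The 2 Cl atoms are independent, so intensities follow the terms of (0.75760 + 0.24240)^2.
P(M) = 0.75760^2 = 0.573958
P(M+2) = 2 × 0.75760^1 × 0.24240^1 = 0.367284
P(M+4) = 0.24240^2 = 0.058758
The M peak is largest (0.573958); scaling to 100 gives 100.00 : 63.99 : 10.24.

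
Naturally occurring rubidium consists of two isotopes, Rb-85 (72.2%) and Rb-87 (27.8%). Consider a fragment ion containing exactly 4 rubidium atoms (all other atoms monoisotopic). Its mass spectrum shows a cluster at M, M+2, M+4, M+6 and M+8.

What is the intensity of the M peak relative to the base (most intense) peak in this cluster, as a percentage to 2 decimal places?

64.93%

Binomial terms of (0.722 + 0.278)^4: M 0.2717, M+2 0.4185, M+4 0.2417, M+6 0.0620, M+8 0.0060 → M+2 is the base peak.
P(M+2) = C(4,1) × 0.722^3 × 0.278^1 = 4 × 0.37636705 × 0.2780 = 0.418520 (base)
P(M) = C(4,0) × 0.722^4 × 0.278^0 = 1 × 0.27173701 × 1.0000 = 0.271737
Relative intensity = 0.271737 / 0.418520 × 100 = 64.93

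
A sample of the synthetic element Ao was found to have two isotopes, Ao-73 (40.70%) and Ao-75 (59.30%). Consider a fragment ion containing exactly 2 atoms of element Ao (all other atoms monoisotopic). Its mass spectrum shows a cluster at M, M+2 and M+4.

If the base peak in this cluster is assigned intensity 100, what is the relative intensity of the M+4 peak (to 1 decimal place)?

Term probabilities: M 0.1656, M+2 0.4827, M+4 0.3516. Base peak = M+2.
P(M+2) = C(2,1) × 0.4070^1 × 0.5930^1 = 2 × 0.4070 × 0.5930 = 0.482702 (base)
P(M+4) = C(2,2) × 0.4070^0 × 0.5930^2 = 1 × 1.0000 × 0.351649 = 0.351649
Relative intensity = 0.351649 / 0.482702 × 100 = 72.9

72.9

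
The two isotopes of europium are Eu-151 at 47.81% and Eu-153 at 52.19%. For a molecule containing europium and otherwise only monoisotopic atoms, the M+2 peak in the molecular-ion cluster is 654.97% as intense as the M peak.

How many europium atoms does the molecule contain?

The M+2/M ratio from n Eu atoms is n · q/p = n · 0.5219/0.4781.
n = 6.5497 × 0.4781/0.5219 = 6.00 ≈ 6

6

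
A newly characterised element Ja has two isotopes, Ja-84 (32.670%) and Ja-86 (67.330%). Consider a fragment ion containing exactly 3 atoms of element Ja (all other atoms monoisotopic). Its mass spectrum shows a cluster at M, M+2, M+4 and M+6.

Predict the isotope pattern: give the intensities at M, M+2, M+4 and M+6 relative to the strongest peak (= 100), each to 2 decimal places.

7.85 : 48.52 : 100.00 : 68.70

Each Ja atom is independently Ja-84 (p = 0.32670) or Ja-86 (q = 0.67330); the cluster is the binomial expansion (p + q)^3.
P(M) = 0.32670^3 = 0.034870
P(M+2) = 3 × 0.32670^2 × 0.67330^1 = 0.215590
P(M+4) = 3 × 0.32670^1 × 0.67330^2 = 0.444312
P(M+6) = 0.67330^3 = 0.305229
The M+4 peak is largest (0.444312); scaling to 100 gives 7.85 : 48.52 : 100.00 : 68.70.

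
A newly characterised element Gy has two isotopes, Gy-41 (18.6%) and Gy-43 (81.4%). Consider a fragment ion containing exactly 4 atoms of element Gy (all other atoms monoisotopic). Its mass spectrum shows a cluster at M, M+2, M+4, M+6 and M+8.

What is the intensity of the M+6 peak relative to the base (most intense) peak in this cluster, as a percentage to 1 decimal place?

Binomial terms of (0.186 + 0.814)^4: M 0.0012, M+2 0.0210, M+4 0.1375, M+6 0.4013, M+8 0.4390 → M+8 is the base peak.
P(M+8) = C(4,4) × 0.186^0 × 0.814^4 = 1 × 1.0000 × 0.43903346 = 0.439033 (base)
P(M+6) = C(4,3) × 0.186^1 × 0.814^3 = 4 × 0.1860 × 0.53935314 = 0.401279
Relative intensity = 0.401279 / 0.439033 × 100 = 91.4

91.4%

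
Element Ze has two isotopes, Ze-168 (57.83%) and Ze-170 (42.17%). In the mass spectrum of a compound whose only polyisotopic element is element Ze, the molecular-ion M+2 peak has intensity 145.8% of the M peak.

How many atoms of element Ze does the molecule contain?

For n independent Ze atoms, I(M+2)/I(M) = n · (abundance Ze-170) / (abundance Ze-168) = n · 0.4217/0.5783.
n = 1.458 × 0.5783/0.4217 = 2.00 ≈ 2

2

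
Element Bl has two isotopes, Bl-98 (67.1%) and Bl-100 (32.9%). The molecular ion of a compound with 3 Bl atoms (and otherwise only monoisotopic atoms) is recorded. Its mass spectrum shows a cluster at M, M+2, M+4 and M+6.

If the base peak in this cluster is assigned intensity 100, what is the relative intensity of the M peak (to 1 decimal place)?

Term probabilities: M 0.3021, M+2 0.4444, M+4 0.2179, M+6 0.0356. Base peak = M+2.
P(M+2) = C(3,1) × 0.671^2 × 0.329^1 = 3 × 0.450241 × 0.3290 = 0.444388 (base)
P(M) = C(3,0) × 0.671^3 × 0.329^0 = 1 × 0.30211171 × 1.0000 = 0.302112
Relative intensity = 0.302112 / 0.444388 × 100 = 68.0

68.0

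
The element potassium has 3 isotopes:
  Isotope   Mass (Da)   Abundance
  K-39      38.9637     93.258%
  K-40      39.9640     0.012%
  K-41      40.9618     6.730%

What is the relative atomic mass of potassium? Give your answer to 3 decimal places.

39.098 Da

Average mass = Σ (abundance × isotope mass) = 0.93258 × 38.9637 + 0.00012 × 39.9640 + 0.06730 × 40.9618
= 36.33677 + 0.00480 + 2.75673 = 39.09830 Da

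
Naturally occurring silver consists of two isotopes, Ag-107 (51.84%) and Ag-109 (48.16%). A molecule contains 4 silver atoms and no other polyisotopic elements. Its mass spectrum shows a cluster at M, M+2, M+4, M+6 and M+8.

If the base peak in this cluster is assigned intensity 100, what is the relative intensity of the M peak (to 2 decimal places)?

19.31

Term probabilities: M 0.0722, M+2 0.2684, M+4 0.3740, M+6 0.2316, M+8 0.0538. Base peak = M+4.
P(M+4) = C(4,2) × 0.5184^2 × 0.4816^2 = 6 × 0.26873856 × 0.23193856 = 0.373985 (base)
P(M) = C(4,0) × 0.5184^4 × 0.4816^0 = 1 × 0.07222041 × 1.0000 = 0.072220
Relative intensity = 0.072220 / 0.373985 × 100 = 19.31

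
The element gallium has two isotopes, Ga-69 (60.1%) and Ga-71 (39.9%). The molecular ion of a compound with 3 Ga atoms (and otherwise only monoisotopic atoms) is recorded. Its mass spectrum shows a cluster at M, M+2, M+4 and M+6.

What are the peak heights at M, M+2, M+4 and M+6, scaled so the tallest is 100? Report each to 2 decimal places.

50.21 : 100.00 : 66.39 : 14.69

Each Ga atom is independently Ga-69 (p = 0.601) or Ga-71 (q = 0.399); the cluster is the binomial expansion (p + q)^3.
P(M) = 0.601^3 = 0.217082
P(M+2) = 3 × 0.601^2 × 0.399^1 = 0.432358
P(M+4) = 3 × 0.601^1 × 0.399^2 = 0.287039
P(M+6) = 0.399^3 = 0.063521
The M+2 peak is largest (0.432358); scaling to 100 gives 50.21 : 100.00 : 66.39 : 14.69.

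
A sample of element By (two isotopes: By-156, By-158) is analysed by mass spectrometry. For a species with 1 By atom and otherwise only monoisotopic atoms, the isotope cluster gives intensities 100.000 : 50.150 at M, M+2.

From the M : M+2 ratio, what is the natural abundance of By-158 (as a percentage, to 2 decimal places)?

If p is the fraction of By that is By-156, then I(M+2)/I(M) = [C(1,1)·p^0·(1−p)] / p^1 = 1·(1−p)/p = 50.150/100.000 = 0.5015
(1−p)/p = 0.5015/1 = 0.5015  ⇒  p = 1/(1 + 0.5015) = 0.6660
By-156: 66.60%, By-158: 33.40%.

33.40%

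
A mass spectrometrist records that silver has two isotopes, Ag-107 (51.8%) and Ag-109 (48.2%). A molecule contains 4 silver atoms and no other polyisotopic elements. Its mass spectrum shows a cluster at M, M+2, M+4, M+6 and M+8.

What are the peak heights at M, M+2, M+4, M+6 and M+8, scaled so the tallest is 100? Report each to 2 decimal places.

19.25 : 71.65 : 100.00 : 62.03 : 14.43

The 4 Ag atoms are independent, so intensities follow the terms of (0.518 + 0.482)^4.
P(M) = 0.518^4 = 0.071998
P(M+2) = 4 × 0.518^3 × 0.482^1 = 0.267976
P(M+4) = 6 × 0.518^2 × 0.482^2 = 0.374029
P(M+6) = 4 × 0.518^1 × 0.482^3 = 0.232023
P(M+8) = 0.482^4 = 0.053974
The M+4 peak is largest (0.374029); scaling to 100 gives 19.25 : 71.65 : 100.00 : 62.03 : 14.43.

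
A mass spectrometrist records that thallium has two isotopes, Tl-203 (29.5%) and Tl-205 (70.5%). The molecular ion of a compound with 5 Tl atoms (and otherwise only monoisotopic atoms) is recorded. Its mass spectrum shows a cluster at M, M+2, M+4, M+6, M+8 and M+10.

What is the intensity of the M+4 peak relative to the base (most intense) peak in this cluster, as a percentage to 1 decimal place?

Term probabilities: M 0.0022, M+2 0.0267, M+4 0.1276, M+6 0.3049, M+8 0.3644, M+10 0.1742. Base peak = M+8.
P(M+8) = C(5,4) × 0.295^1 × 0.705^4 = 5 × 0.2950 × 0.24703385 = 0.364375 (base)
P(M+4) = C(5,2) × 0.295^3 × 0.705^2 = 10 × 0.02567237 × 0.497025 = 0.127598
Relative intensity = 0.127598 / 0.364375 × 100 = 35.0

35.0%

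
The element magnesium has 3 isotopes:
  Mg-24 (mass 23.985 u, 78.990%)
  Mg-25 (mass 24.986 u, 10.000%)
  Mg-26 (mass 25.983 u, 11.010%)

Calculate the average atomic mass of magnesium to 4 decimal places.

24.3051 u

Ar = Σ fᵢ·mᵢ = 0.78990 × 23.985 + 0.10000 × 24.986 + 0.11010 × 25.983
= 18.94575 + 2.49860 + 2.86073 = 24.30508 u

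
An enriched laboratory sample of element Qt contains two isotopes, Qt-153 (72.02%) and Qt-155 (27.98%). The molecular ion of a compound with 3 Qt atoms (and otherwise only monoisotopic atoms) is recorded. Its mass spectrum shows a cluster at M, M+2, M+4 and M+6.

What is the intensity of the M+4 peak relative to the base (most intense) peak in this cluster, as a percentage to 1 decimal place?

38.9%

Binomial terms of (0.7202 + 0.2798)^3: M 0.3736, M+2 0.4354, M+4 0.1691, M+6 0.0219 → M+2 is the base peak.
P(M+2) = C(3,1) × 0.7202^2 × 0.2798^1 = 3 × 0.51868804 × 0.2798 = 0.435387 (base)
P(M+4) = C(3,2) × 0.7202^1 × 0.2798^2 = 3 × 0.7202 × 0.07828804 = 0.169149
Relative intensity = 0.169149 / 0.435387 × 100 = 38.9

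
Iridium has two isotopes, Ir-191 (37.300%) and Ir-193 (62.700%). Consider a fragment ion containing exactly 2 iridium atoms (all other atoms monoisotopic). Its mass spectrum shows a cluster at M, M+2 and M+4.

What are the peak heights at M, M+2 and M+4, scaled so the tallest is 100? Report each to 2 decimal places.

Each Ir atom is independently Ir-191 (p = 0.37300) or Ir-193 (q = 0.62700); the cluster is the binomial expansion (p + q)^2.
P(M) = 0.37300^2 = 0.139129
P(M+2) = 2 × 0.37300^1 × 0.62700^1 = 0.467742
P(M+4) = 0.62700^2 = 0.393129
The M+2 peak is largest (0.467742); scaling to 100 gives 29.74 : 100.00 : 84.05.

29.74 : 100.00 : 84.05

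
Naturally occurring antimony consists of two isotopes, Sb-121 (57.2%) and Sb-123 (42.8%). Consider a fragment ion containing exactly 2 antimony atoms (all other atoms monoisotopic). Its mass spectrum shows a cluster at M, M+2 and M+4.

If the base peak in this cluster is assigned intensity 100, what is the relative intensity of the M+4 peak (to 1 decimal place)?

37.4

Binomial terms of (0.572 + 0.428)^2: M 0.3272, M+2 0.4896, M+4 0.1832 → M+2 is the base peak.
P(M+2) = C(2,1) × 0.572^1 × 0.428^1 = 2 × 0.5720 × 0.4280 = 0.489632 (base)
P(M+4) = C(2,2) × 0.572^0 × 0.428^2 = 1 × 1.0000 × 0.183184 = 0.183184
Relative intensity = 0.183184 / 0.489632 × 100 = 37.4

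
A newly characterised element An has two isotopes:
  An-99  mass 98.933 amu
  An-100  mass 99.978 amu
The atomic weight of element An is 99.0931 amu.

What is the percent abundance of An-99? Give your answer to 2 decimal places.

Writing the weighted mean with unknown fraction x of An-99:
98.933·x + 99.978·(1 − x) = 99.0931
(98.933 − 99.978)·x = 99.0931 − 99.978
x = -0.8849 / -1.045 = 0.84679 → 84.68% An-99, 15.32% An-100.

84.68%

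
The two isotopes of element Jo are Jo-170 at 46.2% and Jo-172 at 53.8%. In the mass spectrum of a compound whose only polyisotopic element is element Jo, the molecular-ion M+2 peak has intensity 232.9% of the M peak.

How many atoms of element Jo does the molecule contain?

For n independent Jo atoms, I(M+2)/I(M) = n · (abundance Jo-172) / (abundance Jo-170) = n · 0.538/0.462.
n = 2.329 × 0.462/0.538 = 2.00 ≈ 2

2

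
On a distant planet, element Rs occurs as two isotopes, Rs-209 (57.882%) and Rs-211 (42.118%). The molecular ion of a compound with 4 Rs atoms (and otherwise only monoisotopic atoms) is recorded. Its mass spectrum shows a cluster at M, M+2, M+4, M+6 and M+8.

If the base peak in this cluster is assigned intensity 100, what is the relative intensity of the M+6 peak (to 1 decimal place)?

48.5

Term probabilities: M 0.1122, M+2 0.3267, M+4 0.3566, M+6 0.1730, M+8 0.0315. Base peak = M+4.
P(M+4) = C(4,2) × 0.57882^2 × 0.42118^2 = 6 × 0.33503259 × 0.17739259 = 0.356594 (base)
P(M+6) = C(4,3) × 0.57882^1 × 0.42118^3 = 4 × 0.57882 × 0.07471421 = 0.172984
Relative intensity = 0.172984 / 0.356594 × 100 = 48.5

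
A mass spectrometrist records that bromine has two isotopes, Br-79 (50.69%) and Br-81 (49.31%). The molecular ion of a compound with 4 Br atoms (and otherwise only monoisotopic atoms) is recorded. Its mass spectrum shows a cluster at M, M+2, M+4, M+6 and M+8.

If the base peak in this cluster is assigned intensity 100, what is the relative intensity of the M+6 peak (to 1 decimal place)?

64.9

Binomial terms of (0.5069 + 0.4931)^4: M 0.0660, M+2 0.2569, M+4 0.3749, M+6 0.2431, M+8 0.0591 → M+4 is the base peak.
P(M+4) = C(4,2) × 0.5069^2 × 0.4931^2 = 6 × 0.25694761 × 0.24314761 = 0.374857 (base)
P(M+6) = C(4,3) × 0.5069^1 × 0.4931^3 = 4 × 0.5069 × 0.11989609 = 0.243101
Relative intensity = 0.243101 / 0.374857 × 100 = 64.9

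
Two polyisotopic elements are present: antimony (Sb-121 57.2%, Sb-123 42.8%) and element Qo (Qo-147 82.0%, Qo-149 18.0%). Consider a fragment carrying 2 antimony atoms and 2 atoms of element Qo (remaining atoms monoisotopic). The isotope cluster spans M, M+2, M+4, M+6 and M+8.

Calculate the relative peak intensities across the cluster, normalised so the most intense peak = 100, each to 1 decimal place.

Antimony pattern (n=2): 0.327184 : 0.489632 : 0.183184
Element Qo pattern (n=2): 0.6724 : 0.2952 : 0.0324
Convolve the two distributions (both contribute in 2-u steps):
  M: 0.327184×0.6724 = 0.219999
  M+2: 0.327184×0.2952 + 0.489632×0.6724 = 0.425813
  M+4: 0.327184×0.0324 + 0.489632×0.2952 + 0.183184×0.6724 = 0.278313
  M+6: 0.489632×0.0324 + 0.183184×0.2952 = 0.069940
  M+8: 0.183184×0.0324 = 0.005935
Scale to base peak (0.425813) = 100: 51.7 : 100.0 : 65.4 : 16.4 : 1.4

51.7 : 100.0 : 65.4 : 16.4 : 1.4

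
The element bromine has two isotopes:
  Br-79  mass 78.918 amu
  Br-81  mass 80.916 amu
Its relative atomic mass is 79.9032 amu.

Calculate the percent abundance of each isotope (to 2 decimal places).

Let x be the fractional abundance of Br-79; then Br-81 has abundance 1 − x.
78.918·x + 80.916·(1 − x) = 79.9032
(78.918 − 80.916)·x = 79.9032 − 80.916
x = -1.0128 / -1.998 = 0.50691 → 50.69% Br-79, 49.31% Br-81.

Br-79: 50.69%, Br-81: 49.31%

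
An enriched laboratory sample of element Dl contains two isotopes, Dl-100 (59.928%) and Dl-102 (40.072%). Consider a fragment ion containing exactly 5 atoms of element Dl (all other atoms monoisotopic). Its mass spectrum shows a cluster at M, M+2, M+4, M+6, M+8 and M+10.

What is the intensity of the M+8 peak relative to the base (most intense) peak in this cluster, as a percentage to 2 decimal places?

Binomial terms of (0.59928 + 0.40072)^5: M 0.0773, M+2 0.2584, M+4 0.3456, M+6 0.2311, M+8 0.0773, M+10 0.0103 → M+4 is the base peak.
P(M+4) = C(5,2) × 0.59928^3 × 0.40072^2 = 10 × 0.21522333 × 0.16057652 = 0.345598 (base)
P(M+8) = C(5,4) × 0.59928^1 × 0.40072^4 = 5 × 0.59928 × 0.02578482 = 0.077262
Relative intensity = 0.077262 / 0.345598 × 100 = 22.36

22.36%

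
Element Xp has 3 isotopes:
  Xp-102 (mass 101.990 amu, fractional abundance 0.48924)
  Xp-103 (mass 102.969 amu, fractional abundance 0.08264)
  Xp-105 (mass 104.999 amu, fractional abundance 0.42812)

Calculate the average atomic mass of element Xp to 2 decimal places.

103.36 amu

Ar = Σ fᵢ·mᵢ = 0.48924 × 101.990 + 0.08264 × 102.969 + 0.42812 × 104.999
= 49.8976 + 8.5094 + 44.9522 = 103.3592 amu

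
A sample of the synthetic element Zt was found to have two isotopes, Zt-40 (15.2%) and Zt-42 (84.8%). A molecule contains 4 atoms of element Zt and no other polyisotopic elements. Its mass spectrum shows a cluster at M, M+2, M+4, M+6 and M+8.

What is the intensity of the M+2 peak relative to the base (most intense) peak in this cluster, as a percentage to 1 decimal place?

(0.152 + 0.848)^4 gives M 0.0005, M+2 0.0119, M+4 0.0997, M+6 0.3708, M+8 0.5171; the largest is M+8.
P(M+8) = C(4,4) × 0.152^0 × 0.848^4 = 1 × 1.0000 × 0.51711056 = 0.517111 (base)
P(M+2) = C(4,1) × 0.152^3 × 0.848^1 = 4 × 0.00351181 × 0.8480 = 0.011912
Relative intensity = 0.011912 / 0.517111 × 100 = 2.3

2.3%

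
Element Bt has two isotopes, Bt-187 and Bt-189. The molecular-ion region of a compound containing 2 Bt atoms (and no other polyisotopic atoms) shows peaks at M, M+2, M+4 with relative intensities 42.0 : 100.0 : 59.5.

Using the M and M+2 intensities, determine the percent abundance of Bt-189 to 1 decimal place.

54.3%

Write p for the Bt-187 fraction. I(M+2)/I(M) = [C(2,1)·p^1·(1−p)] / p^2 = 2·(1−p)/p = 100.0/42.0 = 2.3810
(1−p)/p = 2.3810/2 = 1.1905  ⇒  p = 1/(1 + 1.1905) = 0.4565
Bt-187: 45.7%, Bt-189: 54.3%.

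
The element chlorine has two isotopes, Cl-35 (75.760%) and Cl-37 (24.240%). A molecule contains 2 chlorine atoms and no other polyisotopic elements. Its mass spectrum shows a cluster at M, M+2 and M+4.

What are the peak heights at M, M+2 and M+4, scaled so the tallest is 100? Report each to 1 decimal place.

Each Cl atom is independently Cl-35 (p = 0.75760) or Cl-37 (q = 0.24240); the cluster is the binomial expansion (p + q)^2.
P(M) = 0.75760^2 = 0.573958
P(M+2) = 2 × 0.75760^1 × 0.24240^1 = 0.367284
P(M+4) = 0.24240^2 = 0.058758
The M peak is largest (0.573958); scaling to 100 gives 100.0 : 64.0 : 10.2.

100.0 : 64.0 : 10.2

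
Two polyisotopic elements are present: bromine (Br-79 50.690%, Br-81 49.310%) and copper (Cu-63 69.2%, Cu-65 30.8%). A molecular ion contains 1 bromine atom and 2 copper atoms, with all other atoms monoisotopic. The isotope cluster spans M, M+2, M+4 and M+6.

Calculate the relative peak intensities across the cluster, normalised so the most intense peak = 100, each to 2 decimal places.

Bromine pattern (n=1): 0.5069 : 0.4931
Copper pattern (n=2): 0.478864 : 0.426272 : 0.094864
Convolve the two distributions (both contribute in 2-u steps):
  M: 0.5069×0.478864 = 0.242736
  M+2: 0.5069×0.426272 + 0.4931×0.478864 = 0.452205
  M+4: 0.5069×0.094864 + 0.4931×0.426272 = 0.258281
  M+6: 0.4931×0.094864 = 0.046777
Scale to base peak (0.452205) = 100: 53.68 : 100.00 : 57.12 : 10.34

53.68 : 100.00 : 57.12 : 10.34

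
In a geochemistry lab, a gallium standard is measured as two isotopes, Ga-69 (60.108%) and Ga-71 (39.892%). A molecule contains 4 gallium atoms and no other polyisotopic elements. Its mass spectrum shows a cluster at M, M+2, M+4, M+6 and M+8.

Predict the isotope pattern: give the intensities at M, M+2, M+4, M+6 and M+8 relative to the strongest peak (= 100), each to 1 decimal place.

37.7 : 100.0 : 99.6 : 44.0 : 7.3

The 4 Ga atoms are independent, so intensities follow the terms of (0.60108 + 0.39892)^4.
P(M) = 0.60108^4 = 0.130536
P(M+2) = 4 × 0.60108^3 × 0.39892^1 = 0.346531
P(M+4) = 6 × 0.60108^2 × 0.39892^2 = 0.344975
P(M+6) = 4 × 0.60108^1 × 0.39892^3 = 0.152633
P(M+8) = 0.39892^4 = 0.025325
The M+2 peak is largest (0.346531); scaling to 100 gives 37.7 : 100.0 : 99.6 : 44.0 : 7.3.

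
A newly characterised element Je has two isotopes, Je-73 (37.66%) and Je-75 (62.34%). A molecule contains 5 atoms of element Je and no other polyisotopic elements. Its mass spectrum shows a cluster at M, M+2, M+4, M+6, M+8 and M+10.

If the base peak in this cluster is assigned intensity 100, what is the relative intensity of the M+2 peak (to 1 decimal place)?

18.2

(0.3766 + 0.6234)^5 gives M 0.0076, M+2 0.0627, M+4 0.2076, M+6 0.3436, M+8 0.2844, M+10 0.0942; the largest is M+6.
P(M+6) = C(5,3) × 0.3766^2 × 0.6234^3 = 10 × 0.14182756 × 0.24227042 = 0.343606 (base)
P(M+2) = C(5,1) × 0.3766^4 × 0.6234^1 = 5 × 0.02011506 × 0.6234 = 0.062699
Relative intensity = 0.062699 / 0.343606 × 100 = 18.2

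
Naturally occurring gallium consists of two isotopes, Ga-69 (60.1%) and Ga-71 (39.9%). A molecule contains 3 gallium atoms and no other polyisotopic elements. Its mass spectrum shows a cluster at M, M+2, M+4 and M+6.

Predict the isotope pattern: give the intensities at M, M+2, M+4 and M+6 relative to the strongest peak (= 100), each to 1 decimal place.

Expanding (0.601 + 0.399)^3:
P(M) = 0.601^3 = 0.217082
P(M+2) = 3 × 0.601^2 × 0.399^1 = 0.432358
P(M+4) = 3 × 0.601^1 × 0.399^2 = 0.287039
P(M+6) = 0.399^3 = 0.063521
The M+2 peak is largest (0.432358); scaling to 100 gives 50.2 : 100.0 : 66.4 : 14.7.

50.2 : 100.0 : 66.4 : 14.7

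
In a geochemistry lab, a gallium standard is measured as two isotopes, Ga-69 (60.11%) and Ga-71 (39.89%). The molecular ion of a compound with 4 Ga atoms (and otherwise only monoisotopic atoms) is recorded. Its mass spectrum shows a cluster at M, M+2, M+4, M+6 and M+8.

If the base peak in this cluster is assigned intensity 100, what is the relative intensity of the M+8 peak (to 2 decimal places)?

(0.6011 + 0.3989)^4 gives M 0.1306, M+2 0.3465, M+4 0.3450, M+6 0.1526, M+8 0.0253; the largest is M+2.
P(M+2) = C(4,1) × 0.6011^3 × 0.3989^1 = 4 × 0.21719018 × 0.3989 = 0.346549 (base)
P(M+8) = C(4,4) × 0.6011^0 × 0.3989^4 = 1 × 1.0000 × 0.02531956 = 0.025320
Relative intensity = 0.025320 / 0.346549 × 100 = 7.31

7.31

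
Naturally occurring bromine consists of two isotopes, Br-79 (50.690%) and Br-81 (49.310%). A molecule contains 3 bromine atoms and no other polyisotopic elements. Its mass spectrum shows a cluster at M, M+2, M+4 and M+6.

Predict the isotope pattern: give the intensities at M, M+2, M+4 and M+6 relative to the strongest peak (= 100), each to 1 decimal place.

34.3 : 100.0 : 97.3 : 31.5

Each Br atom is independently Br-79 (p = 0.50690) or Br-81 (q = 0.49310); the cluster is the binomial expansion (p + q)^3.
P(M) = 0.50690^3 = 0.130247
P(M+2) = 3 × 0.50690^2 × 0.49310^1 = 0.380103
P(M+4) = 3 × 0.50690^1 × 0.49310^2 = 0.369755
P(M+6) = 0.49310^3 = 0.119896
The M+2 peak is largest (0.380103); scaling to 100 gives 34.3 : 100.0 : 97.3 : 31.5.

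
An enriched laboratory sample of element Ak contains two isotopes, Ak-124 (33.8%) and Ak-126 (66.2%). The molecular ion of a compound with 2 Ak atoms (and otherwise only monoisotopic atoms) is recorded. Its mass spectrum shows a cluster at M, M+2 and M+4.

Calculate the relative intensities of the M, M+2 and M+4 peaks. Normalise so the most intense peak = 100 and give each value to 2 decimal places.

25.53 : 100.00 : 97.93

Expanding (0.338 + 0.662)^2:
P(M) = 0.338^2 = 0.114244
P(M+2) = 2 × 0.338^1 × 0.662^1 = 0.447512
P(M+4) = 0.662^2 = 0.438244
The M+2 peak is largest (0.447512); scaling to 100 gives 25.53 : 100.00 : 97.93.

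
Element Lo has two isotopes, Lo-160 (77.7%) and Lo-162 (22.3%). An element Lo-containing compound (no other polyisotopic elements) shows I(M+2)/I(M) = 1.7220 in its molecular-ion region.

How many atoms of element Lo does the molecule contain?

The M+2/M ratio from n Lo atoms is n · q/p = n · 0.223/0.777.
n = 1.7220 × 0.777/0.223 = 6.00 ≈ 6

6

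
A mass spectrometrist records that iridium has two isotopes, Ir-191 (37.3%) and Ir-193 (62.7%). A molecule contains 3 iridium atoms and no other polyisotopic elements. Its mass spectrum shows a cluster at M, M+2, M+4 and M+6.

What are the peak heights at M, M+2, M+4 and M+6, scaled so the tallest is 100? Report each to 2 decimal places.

11.80 : 59.49 : 100.00 : 56.03

The 3 Ir atoms are independent, so intensities follow the terms of (0.373 + 0.627)^3.
P(M) = 0.373^3 = 0.051895
P(M+2) = 3 × 0.373^2 × 0.627^1 = 0.261702
P(M+4) = 3 × 0.373^1 × 0.627^2 = 0.439911
P(M+6) = 0.627^3 = 0.246492
The M+4 peak is largest (0.439911); scaling to 100 gives 11.80 : 59.49 : 100.00 : 56.03.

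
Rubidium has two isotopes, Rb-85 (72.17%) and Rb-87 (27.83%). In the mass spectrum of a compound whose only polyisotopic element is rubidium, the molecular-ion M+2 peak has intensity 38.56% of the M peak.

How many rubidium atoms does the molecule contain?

With n Rb atoms, P(M+2)/P(M) = C(n,1)·p^(n−1)q / p^n = n·q/p = n · 0.2783/0.7217.
n = 0.3856 × 0.7217/0.2783 = 1.00 ≈ 1

1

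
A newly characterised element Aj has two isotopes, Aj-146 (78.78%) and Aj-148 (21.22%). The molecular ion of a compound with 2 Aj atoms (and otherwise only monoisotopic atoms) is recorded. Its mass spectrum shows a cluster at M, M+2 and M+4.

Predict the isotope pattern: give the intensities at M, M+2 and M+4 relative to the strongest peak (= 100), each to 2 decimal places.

100.00 : 53.87 : 7.26

The 2 Aj atoms are independent, so intensities follow the terms of (0.7878 + 0.2122)^2.
P(M) = 0.7878^2 = 0.620629
P(M+2) = 2 × 0.7878^1 × 0.2122^1 = 0.334342
P(M+4) = 0.2122^2 = 0.045029
The M peak is largest (0.620629); scaling to 100 gives 100.00 : 53.87 : 7.26.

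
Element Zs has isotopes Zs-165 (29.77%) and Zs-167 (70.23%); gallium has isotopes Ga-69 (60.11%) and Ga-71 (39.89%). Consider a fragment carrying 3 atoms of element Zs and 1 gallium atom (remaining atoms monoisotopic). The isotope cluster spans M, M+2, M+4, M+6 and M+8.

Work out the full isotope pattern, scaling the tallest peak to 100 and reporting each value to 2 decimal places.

Element Zs pattern (n=3): 0.02638375 : 0.18672462 : 0.44049951 : 0.34639212
Gallium pattern (n=1): 0.6011 : 0.3989
Convolve the two distributions (both contribute in 2-u steps):
  M: 0.02638375×0.6011 = 0.015859
  M+2: 0.02638375×0.3989 + 0.18672462×0.6011 = 0.122765
  M+4: 0.18672462×0.3989 + 0.44049951×0.6011 = 0.339269
  M+6: 0.44049951×0.3989 + 0.34639212×0.6011 = 0.383932
  M+8: 0.34639212×0.3989 = 0.138176
Scale to base peak (0.383932) = 100: 4.13 : 31.98 : 88.37 : 100.00 : 35.99

4.13 : 31.98 : 88.37 : 100.00 : 35.99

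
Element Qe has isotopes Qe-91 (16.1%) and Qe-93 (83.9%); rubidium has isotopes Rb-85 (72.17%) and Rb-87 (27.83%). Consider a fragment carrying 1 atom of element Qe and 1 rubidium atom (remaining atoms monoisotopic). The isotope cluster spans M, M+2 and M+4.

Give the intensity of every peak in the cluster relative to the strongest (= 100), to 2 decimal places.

Element Qe pattern (n=1): 0.1610 : 0.8390
Rubidium pattern (n=1): 0.7217 : 0.2783
Convolve the two distributions (both contribute in 2-u steps):
  M: 0.1610×0.7217 = 0.116194
  M+2: 0.1610×0.2783 + 0.8390×0.7217 = 0.650313
  M+4: 0.8390×0.2783 = 0.233494
Scale to base peak (0.650313) = 100: 17.87 : 100.00 : 35.90

17.87 : 100.00 : 35.90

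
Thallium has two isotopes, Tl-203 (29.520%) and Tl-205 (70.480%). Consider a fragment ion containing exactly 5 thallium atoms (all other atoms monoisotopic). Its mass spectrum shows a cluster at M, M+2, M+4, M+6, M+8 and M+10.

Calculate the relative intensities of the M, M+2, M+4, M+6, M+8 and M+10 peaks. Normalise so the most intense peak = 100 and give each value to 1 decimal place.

Expanding (0.29520 + 0.70480)^5:
P(M) = 0.29520^5 = 0.002242
P(M+2) = 5 × 0.29520^4 × 0.70480^1 = 0.026761
P(M+4) = 10 × 0.29520^3 × 0.70480^2 = 0.127785
P(M+6) = 10 × 0.29520^2 × 0.70480^3 = 0.305092
P(M+8) = 5 × 0.29520^1 × 0.70480^4 = 0.364208
P(M+10) = 0.70480^5 = 0.173912
The M+8 peak is largest (0.364208); scaling to 100 gives 0.6 : 7.3 : 35.1 : 83.8 : 100.0 : 47.8.

0.6 : 7.3 : 35.1 : 83.8 : 100.0 : 47.8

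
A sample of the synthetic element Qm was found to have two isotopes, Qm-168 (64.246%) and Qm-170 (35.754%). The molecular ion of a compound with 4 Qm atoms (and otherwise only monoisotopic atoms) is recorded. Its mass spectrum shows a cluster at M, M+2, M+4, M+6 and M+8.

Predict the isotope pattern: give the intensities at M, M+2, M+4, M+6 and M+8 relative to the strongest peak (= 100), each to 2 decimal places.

44.92 : 100.00 : 83.48 : 30.97 : 4.31

Expanding (0.64246 + 0.35754)^4:
P(M) = 0.64246^4 = 0.170367
P(M+2) = 4 × 0.64246^3 × 0.35754^1 = 0.379248
P(M+4) = 6 × 0.64246^2 × 0.35754^2 = 0.316587
P(M+6) = 4 × 0.64246^1 × 0.35754^3 = 0.117457
P(M+8) = 0.35754^4 = 0.016342
The M+2 peak is largest (0.379248); scaling to 100 gives 44.92 : 100.00 : 83.48 : 30.97 : 4.31.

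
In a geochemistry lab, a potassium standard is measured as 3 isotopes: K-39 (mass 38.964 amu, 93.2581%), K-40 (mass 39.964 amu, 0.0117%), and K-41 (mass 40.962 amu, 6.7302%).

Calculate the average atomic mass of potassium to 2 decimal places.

39.10 amu

The abundance-weighted mean is 0.932581 × 38.964 + 0.000117 × 39.964 + 0.067302 × 40.962
= 36.3371 + 0.0047 + 2.7568 = 39.0986 amu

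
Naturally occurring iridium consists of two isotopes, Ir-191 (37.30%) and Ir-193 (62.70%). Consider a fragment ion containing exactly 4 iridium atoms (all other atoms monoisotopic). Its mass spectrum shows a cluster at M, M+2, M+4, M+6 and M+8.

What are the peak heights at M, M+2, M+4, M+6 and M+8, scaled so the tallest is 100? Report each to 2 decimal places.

The 4 Ir atoms are independent, so intensities follow the terms of (0.3730 + 0.6270)^4.
P(M) = 0.3730^4 = 0.019357
P(M+2) = 4 × 0.3730^3 × 0.6270^1 = 0.130153
P(M+4) = 6 × 0.3730^2 × 0.6270^2 = 0.328174
P(M+6) = 4 × 0.3730^1 × 0.6270^3 = 0.367766
P(M+8) = 0.6270^4 = 0.154550
The M+6 peak is largest (0.367766); scaling to 100 gives 5.26 : 35.39 : 89.23 : 100.00 : 42.02.

5.26 : 35.39 : 89.23 : 100.00 : 42.02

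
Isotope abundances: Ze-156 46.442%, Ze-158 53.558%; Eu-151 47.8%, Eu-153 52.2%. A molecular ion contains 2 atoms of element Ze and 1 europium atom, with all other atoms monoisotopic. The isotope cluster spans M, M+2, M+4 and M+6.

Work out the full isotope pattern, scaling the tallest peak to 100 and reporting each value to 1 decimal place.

26.0 : 88.3 : 100.0 : 37.7

Element Ze pattern (n=2): 0.21568594 : 0.49746813 : 0.28684594
Europium pattern (n=1): 0.4780 : 0.5220
Convolve the two distributions (both contribute in 2-u steps):
  M: 0.21568594×0.4780 = 0.103098
  M+2: 0.21568594×0.5220 + 0.49746813×0.4780 = 0.350378
  M+4: 0.49746813×0.5220 + 0.28684594×0.4780 = 0.396791
  M+6: 0.28684594×0.5220 = 0.149734
Scale to base peak (0.396791) = 100: 26.0 : 88.3 : 100.0 : 37.7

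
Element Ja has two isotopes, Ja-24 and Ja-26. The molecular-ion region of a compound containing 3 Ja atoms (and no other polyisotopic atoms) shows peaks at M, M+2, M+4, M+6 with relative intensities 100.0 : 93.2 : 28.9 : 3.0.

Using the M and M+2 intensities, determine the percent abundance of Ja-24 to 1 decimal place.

76.3%

If p is the fraction of Ja that is Ja-24, then I(M+2)/I(M) = [C(3,1)·p^2·(1−p)] / p^3 = 3·(1−p)/p = 93.2/100.0 = 0.9320
(1−p)/p = 0.9320/3 = 0.3107  ⇒  p = 1/(1 + 0.3107) = 0.7630
Ja-24: 76.3%, Ja-26: 23.7%.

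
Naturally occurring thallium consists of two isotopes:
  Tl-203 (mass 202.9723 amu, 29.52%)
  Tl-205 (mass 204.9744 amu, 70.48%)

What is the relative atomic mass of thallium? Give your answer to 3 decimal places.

The abundance-weighted mean is 0.2952 × 202.9723 + 0.7048 × 204.9744
= 59.91742 + 144.46596 = 204.38338 amu

204.383 amu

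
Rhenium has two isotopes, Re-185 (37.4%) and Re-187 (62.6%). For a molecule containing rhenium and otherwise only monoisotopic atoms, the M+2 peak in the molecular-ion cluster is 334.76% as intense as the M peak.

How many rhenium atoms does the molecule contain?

2

For n independent Re atoms, I(M+2)/I(M) = n · (abundance Re-187) / (abundance Re-185) = n · 0.626/0.374.
n = 3.3476 × 0.374/0.626 = 2.00 ≈ 2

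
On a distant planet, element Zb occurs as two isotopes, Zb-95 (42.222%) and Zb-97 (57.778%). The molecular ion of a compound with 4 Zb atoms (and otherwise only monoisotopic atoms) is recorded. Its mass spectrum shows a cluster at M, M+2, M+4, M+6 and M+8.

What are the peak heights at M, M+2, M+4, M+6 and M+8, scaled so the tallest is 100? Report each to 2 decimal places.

8.90 : 48.72 : 100.00 : 91.23 : 31.21

Each Zb atom is independently Zb-95 (p = 0.42222) or Zb-97 (q = 0.57778); the cluster is the binomial expansion (p + q)^4.
P(M) = 0.42222^4 = 0.031780
P(M+2) = 4 × 0.42222^3 × 0.57778^1 = 0.173956
P(M+4) = 6 × 0.42222^2 × 0.57778^2 = 0.357070
P(M+6) = 4 × 0.42222^1 × 0.57778^3 = 0.325751
P(M+8) = 0.57778^4 = 0.111442
The M+4 peak is largest (0.357070); scaling to 100 gives 8.90 : 48.72 : 100.00 : 91.23 : 31.21.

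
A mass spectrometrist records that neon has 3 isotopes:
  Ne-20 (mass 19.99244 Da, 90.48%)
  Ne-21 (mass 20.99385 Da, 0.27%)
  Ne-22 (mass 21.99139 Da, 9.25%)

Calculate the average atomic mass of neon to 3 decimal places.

The abundance-weighted mean is 0.9048 × 19.99244 + 0.0027 × 20.99385 + 0.0925 × 21.99139
= 18.089160 + 0.056683 + 2.034204 = 20.180047 Da

20.180 Da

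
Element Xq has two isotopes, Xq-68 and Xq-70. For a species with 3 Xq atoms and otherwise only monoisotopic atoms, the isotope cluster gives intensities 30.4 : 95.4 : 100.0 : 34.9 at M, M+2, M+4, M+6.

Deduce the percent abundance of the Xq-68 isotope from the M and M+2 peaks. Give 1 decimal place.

Write p for the Xq-68 fraction. I(M+2)/I(M) = [C(3,1)·p^2·(1−p)] / p^3 = 3·(1−p)/p = 95.4/30.4 = 3.1382
(1−p)/p = 3.1382/3 = 1.0461  ⇒  p = 1/(1 + 1.0461) = 0.4887
Xq-68: 48.9%, Xq-70: 51.1%.

48.9%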